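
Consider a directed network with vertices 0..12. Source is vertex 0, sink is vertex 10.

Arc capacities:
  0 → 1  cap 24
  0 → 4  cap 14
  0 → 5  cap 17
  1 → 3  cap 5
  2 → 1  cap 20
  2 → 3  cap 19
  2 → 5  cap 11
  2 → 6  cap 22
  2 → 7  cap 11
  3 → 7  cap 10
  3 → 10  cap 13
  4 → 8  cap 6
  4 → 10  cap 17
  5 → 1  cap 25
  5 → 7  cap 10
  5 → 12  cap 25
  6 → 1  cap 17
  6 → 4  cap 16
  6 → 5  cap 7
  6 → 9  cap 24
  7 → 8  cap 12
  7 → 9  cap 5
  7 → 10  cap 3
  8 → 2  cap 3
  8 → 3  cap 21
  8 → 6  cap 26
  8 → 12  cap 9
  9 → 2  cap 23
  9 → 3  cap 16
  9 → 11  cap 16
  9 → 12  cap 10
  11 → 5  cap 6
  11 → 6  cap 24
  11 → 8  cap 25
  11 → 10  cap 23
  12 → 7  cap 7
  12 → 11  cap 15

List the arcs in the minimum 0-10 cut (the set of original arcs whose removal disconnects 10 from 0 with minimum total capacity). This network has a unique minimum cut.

augment #1: 0→4→10 push 14
augment #2: 0→1→3→10 push 5
augment #3: 0→5→7→10 push 3
augment #4: 0→5→12→11→10 push 14
max flow = 36; residual-reachable set from 0 gives S-side
cut edges (S→T): {(0,4), (0,5), (1,3)} total cap 36

Min-cut arcs: {(0,4), (0,5), (1,3)} (total capacity 36)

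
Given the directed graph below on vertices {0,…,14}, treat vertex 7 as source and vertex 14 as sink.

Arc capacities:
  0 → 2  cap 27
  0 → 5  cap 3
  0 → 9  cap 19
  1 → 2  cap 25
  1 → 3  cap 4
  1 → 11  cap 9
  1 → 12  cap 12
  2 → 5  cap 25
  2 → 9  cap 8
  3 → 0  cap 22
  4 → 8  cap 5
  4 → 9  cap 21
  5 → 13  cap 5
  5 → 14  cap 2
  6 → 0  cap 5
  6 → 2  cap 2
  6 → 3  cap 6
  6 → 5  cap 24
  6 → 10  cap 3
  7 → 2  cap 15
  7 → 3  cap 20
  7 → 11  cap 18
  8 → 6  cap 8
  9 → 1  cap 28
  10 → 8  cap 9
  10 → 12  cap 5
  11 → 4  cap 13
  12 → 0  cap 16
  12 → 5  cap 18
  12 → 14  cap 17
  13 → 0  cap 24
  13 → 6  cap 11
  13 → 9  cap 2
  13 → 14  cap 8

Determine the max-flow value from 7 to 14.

augment #1: 7→2→5→14 bottleneck 2, total now 2
augment #2: 7→2→5→13→14 bottleneck 5, total now 7
augment #3: 7→2→9→1→12→14 bottleneck 8, total now 15
augment #4: 7→3→0→9→1→12→14 bottleneck 4, total now 19
augment #5: 7→11→4→8→6→10→12→14 bottleneck 3, total now 22

Maximum flow value: 22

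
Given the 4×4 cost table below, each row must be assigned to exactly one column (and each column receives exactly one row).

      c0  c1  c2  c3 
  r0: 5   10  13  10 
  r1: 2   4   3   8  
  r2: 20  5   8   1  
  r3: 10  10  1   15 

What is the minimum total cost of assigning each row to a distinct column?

optimal assignment: row0→col0 (cost 5), row1→col1 (cost 4), row2→col3 (cost 1), row3→col2 (cost 1)
total = 5 + 4 + 1 + 1 = 11

Minimum assignment cost: 11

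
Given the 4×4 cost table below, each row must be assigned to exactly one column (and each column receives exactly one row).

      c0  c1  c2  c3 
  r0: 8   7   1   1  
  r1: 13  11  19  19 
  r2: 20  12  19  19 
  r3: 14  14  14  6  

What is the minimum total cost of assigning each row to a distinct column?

optimal assignment: row0→col2 (cost 1), row1→col0 (cost 13), row2→col1 (cost 12), row3→col3 (cost 6)
total = 1 + 13 + 12 + 6 = 32

Minimum assignment cost: 32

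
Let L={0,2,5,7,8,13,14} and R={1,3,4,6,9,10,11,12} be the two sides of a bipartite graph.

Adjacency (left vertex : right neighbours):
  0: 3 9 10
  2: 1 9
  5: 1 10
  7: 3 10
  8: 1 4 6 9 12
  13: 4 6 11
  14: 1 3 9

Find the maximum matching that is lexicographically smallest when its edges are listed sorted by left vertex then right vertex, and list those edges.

Lex-smallest maximum matching: {(0,3), (2,1), (5,10), (8,4), (13,6), (14,9)}

|M| = 6 (so the lex-smallest maximum matching has 6 edges)
process left vertices in ascending order; for each, take the smallest-labelled available neighbour that still permits 6 edges overall, or leave it unmatched if none does
lex-smallest matching: {0-3, 2-1, 5-10, 8-4, 13-6, 14-9}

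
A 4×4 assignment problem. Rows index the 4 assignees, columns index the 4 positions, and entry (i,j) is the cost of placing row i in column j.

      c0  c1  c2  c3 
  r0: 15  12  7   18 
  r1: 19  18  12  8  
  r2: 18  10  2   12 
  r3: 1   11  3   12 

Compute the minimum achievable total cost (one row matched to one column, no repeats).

optimal assignment: row0→col1 (cost 12), row1→col3 (cost 8), row2→col2 (cost 2), row3→col0 (cost 1)
total = 12 + 8 + 2 + 1 = 23

Minimum assignment cost: 23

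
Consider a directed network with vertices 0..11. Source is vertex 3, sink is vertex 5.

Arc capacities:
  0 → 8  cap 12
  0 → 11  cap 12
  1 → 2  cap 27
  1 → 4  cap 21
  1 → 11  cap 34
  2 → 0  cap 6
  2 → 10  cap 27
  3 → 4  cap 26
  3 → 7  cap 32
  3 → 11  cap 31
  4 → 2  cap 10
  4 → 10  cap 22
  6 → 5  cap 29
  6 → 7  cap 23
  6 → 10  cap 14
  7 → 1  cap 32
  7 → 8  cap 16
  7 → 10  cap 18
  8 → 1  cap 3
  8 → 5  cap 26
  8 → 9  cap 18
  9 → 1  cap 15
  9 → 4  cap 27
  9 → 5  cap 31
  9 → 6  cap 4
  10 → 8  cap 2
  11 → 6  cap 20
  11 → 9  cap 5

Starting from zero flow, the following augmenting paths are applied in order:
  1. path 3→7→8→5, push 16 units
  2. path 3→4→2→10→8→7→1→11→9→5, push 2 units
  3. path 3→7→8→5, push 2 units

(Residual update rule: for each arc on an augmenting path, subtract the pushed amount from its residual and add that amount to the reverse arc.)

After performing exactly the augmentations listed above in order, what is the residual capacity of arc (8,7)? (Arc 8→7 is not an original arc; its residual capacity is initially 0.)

after path 1 (3→7→8→5, push 16): res(8,7)=16
after path 2 (3→4→2→10→8→7→1→11→9→5, push 2): res(8,7)=14
after path 3 (3→7→8→5, push 2): res(8,7)=16

Residual capacity of (8,7): 16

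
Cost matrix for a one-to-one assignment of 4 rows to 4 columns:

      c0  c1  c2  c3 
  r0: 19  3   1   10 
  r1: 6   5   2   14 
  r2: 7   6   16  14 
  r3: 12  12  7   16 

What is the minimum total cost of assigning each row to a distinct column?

optimal assignment: row0→col1 (cost 3), row1→col2 (cost 2), row2→col0 (cost 7), row3→col3 (cost 16)
total = 3 + 2 + 7 + 16 = 28

Minimum assignment cost: 28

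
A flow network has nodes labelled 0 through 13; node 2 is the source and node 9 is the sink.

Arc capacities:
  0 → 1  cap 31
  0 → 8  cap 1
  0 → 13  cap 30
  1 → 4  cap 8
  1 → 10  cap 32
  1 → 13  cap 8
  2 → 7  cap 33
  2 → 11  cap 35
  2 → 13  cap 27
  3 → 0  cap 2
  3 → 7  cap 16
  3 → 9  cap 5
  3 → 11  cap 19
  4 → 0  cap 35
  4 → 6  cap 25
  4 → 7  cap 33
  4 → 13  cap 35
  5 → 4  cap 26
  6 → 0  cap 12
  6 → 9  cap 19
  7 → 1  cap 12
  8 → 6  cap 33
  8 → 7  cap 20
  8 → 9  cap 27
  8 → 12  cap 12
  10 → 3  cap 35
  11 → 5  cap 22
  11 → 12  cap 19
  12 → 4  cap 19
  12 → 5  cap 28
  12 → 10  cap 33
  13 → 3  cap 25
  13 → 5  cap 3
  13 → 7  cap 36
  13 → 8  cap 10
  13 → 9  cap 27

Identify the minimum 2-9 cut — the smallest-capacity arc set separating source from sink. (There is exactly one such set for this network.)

augment #1: 2→13→9 push 27
augment #2: 2→7→1→4→6→9 push 8
augment #3: 2→7→1→10→3→9 push 4
augment #4: 2→11→5→4→6→9 push 11
augment #5: 2→11→12→10→3→9 push 1
augment #6: 2→11→5→4→0→8→9 push 1
augment #7: 2→11→5→4→13→8→9 push 10
max flow = 62; residual-reachable set from 2 gives S-side
cut edges (S→T): {(0,8), (3,9), (6,9), (13,8), (13,9)} total cap 62

Min-cut arcs: {(0,8), (3,9), (6,9), (13,8), (13,9)} (total capacity 62)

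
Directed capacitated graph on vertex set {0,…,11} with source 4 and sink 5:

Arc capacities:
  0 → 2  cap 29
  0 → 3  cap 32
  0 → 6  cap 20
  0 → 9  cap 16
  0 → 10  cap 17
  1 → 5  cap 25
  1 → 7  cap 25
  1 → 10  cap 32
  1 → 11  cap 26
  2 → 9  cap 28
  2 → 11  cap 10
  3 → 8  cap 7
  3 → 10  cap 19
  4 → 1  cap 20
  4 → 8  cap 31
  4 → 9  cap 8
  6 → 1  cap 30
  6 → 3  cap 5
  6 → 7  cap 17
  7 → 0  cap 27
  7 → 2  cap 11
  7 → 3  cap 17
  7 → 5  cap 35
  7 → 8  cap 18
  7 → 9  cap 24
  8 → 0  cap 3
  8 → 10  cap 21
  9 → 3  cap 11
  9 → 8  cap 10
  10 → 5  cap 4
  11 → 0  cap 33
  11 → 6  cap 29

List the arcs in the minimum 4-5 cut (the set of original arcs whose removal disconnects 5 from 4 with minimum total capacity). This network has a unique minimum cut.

augment #1: 4→1→5 push 20
augment #2: 4→8→10→5 push 4
augment #3: 4→8→0→6→1→5 push 3
max flow = 27; residual-reachable set from 4 gives S-side
cut edges (S→T): {(4,1), (8,0), (10,5)} total cap 27

Min-cut arcs: {(4,1), (8,0), (10,5)} (total capacity 27)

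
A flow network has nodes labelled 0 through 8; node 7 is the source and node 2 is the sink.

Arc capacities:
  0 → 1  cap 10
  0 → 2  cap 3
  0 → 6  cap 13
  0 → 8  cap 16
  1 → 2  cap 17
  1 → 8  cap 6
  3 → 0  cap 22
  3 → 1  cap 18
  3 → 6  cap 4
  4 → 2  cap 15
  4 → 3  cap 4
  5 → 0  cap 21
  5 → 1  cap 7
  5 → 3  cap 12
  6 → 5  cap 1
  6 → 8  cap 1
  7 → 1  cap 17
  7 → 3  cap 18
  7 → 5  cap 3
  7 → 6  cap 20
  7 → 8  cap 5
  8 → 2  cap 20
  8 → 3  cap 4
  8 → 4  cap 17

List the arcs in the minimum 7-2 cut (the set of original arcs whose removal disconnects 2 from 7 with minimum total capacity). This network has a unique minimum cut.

Min-cut arcs: {(6,5), (6,8), (7,1), (7,3), (7,5), (7,8)} (total capacity 45)

augment #1: 7→1→2 push 17
augment #2: 7→8→2 push 5
augment #3: 7→3→0→2 push 3
augment #4: 7→6→8→2 push 1
augment #5: 7→3→0→8→2 push 14
augment #6: 7→3→0→8→4→2 push 1
augment #7: 7→5→0→8→4→2 push 1
augment #8: 7→5→1→8→4→2 push 2
augment #9: 7→6→5→1→8→4→2 push 1
max flow = 45; residual-reachable set from 7 gives S-side
cut edges (S→T): {(6,5), (6,8), (7,1), (7,3), (7,5), (7,8)} total cap 45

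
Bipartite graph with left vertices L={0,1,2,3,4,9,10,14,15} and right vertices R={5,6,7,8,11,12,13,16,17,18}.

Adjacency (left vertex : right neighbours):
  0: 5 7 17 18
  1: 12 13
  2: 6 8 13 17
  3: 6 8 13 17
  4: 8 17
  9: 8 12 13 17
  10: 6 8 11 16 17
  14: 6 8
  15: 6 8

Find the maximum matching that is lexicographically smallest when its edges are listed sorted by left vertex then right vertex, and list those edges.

|M| = 7 (so the lex-smallest maximum matching has 7 edges)
process left vertices in ascending order; for each, take the smallest-labelled available neighbour that still permits 7 edges overall, or leave it unmatched if none does
lex-smallest matching: {0-5, 1-12, 2-6, 3-8, 4-17, 9-13, 10-11}

Lex-smallest maximum matching: {(0,5), (1,12), (2,6), (3,8), (4,17), (9,13), (10,11)}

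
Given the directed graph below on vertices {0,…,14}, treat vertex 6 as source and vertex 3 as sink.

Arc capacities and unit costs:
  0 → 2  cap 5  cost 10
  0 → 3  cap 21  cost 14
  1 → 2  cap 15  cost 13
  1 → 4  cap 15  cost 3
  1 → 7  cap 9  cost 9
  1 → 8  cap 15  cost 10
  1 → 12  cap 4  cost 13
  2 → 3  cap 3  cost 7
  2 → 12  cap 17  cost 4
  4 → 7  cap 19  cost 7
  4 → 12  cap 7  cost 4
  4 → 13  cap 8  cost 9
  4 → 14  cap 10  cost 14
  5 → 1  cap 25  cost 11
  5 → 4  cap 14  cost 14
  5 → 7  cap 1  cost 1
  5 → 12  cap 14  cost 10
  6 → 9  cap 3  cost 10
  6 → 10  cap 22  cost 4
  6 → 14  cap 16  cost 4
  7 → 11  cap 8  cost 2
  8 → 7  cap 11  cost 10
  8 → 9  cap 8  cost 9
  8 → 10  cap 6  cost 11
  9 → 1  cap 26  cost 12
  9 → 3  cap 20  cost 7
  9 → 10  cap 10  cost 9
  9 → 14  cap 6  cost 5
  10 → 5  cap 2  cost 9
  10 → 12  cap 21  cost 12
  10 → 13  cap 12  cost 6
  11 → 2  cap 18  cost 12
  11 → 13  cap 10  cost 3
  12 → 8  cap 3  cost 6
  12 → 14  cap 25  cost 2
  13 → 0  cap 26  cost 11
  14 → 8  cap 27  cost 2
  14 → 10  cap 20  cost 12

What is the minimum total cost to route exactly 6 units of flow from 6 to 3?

shortest-cost path #1: 6→9→3 push 3 @ unit cost 17 (adds 51)
shortest-cost path #2: 6→14→8→9→3 push 3 @ unit cost 22 (adds 66)
total cost = 117

Minimum cost for 6 units: 117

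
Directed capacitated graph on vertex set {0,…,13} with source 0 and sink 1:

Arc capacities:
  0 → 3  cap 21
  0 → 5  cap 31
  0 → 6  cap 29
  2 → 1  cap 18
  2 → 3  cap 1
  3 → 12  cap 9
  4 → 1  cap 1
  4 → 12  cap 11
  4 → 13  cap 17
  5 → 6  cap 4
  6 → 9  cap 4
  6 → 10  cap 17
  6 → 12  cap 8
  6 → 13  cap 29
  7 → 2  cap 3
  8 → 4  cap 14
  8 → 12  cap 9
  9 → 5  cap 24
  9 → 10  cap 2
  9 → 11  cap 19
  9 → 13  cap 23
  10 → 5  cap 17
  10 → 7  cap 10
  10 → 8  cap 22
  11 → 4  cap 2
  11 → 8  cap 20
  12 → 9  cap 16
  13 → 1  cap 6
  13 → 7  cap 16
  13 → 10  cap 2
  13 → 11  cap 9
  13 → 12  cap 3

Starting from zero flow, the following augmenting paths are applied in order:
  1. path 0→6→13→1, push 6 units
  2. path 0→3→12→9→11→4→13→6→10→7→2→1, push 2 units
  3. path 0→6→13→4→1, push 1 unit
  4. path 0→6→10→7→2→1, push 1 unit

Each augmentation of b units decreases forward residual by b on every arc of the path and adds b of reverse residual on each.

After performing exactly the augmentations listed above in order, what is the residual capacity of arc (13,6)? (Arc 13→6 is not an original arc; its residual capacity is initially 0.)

after path 1 (0→6→13→1, push 6): res(13,6)=6
after path 2 (0→3→12→9→11→4→13→6→10→7→2→1, push 2): res(13,6)=4
after path 3 (0→6→13→4→1, push 1): res(13,6)=5
after path 4 (0→6→10→7→2→1, push 1): res(13,6)=5

Residual capacity of (13,6): 5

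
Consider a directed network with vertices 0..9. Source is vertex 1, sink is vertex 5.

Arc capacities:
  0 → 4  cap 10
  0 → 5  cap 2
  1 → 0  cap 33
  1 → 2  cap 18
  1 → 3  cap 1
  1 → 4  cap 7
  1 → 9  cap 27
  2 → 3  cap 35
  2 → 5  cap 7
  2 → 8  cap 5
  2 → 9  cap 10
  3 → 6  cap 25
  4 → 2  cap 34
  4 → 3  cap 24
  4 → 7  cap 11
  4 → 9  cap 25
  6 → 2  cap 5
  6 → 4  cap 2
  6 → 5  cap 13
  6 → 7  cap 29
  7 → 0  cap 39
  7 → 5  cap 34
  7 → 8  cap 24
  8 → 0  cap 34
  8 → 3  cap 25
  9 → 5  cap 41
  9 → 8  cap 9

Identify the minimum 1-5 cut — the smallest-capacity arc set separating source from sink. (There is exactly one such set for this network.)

augment #1: 1→0→5 push 2
augment #2: 1→2→5 push 7
augment #3: 1→9→5 push 27
augment #4: 1→2→9→5 push 10
augment #5: 1→3→6→5 push 1
augment #6: 1→4→7→5 push 7
augment #7: 1→0→4→7→5 push 4
augment #8: 1→0→4→9→5 push 4
augment #9: 1→2→3→6→5 push 1
augment #10: 1→0→4→3→6→5 push 2
max flow = 65; residual-reachable set from 1 gives S-side
cut edges (S→T): {(0,4), (0,5), (1,2), (1,3), (1,4), (1,9)} total cap 65

Min-cut arcs: {(0,4), (0,5), (1,2), (1,3), (1,4), (1,9)} (total capacity 65)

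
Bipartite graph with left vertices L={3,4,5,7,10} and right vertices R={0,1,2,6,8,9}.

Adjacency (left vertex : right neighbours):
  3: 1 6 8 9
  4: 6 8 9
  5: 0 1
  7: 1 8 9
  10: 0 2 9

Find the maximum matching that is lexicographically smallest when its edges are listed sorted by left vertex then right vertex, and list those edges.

|M| = 5 (so the lex-smallest maximum matching has 5 edges)
process left vertices in ascending order; for each, take the smallest-labelled available neighbour that still permits 5 edges overall, or leave it unmatched if none does
lex-smallest matching: {3-1, 4-6, 5-0, 7-8, 10-2}

Lex-smallest maximum matching: {(3,1), (4,6), (5,0), (7,8), (10,2)}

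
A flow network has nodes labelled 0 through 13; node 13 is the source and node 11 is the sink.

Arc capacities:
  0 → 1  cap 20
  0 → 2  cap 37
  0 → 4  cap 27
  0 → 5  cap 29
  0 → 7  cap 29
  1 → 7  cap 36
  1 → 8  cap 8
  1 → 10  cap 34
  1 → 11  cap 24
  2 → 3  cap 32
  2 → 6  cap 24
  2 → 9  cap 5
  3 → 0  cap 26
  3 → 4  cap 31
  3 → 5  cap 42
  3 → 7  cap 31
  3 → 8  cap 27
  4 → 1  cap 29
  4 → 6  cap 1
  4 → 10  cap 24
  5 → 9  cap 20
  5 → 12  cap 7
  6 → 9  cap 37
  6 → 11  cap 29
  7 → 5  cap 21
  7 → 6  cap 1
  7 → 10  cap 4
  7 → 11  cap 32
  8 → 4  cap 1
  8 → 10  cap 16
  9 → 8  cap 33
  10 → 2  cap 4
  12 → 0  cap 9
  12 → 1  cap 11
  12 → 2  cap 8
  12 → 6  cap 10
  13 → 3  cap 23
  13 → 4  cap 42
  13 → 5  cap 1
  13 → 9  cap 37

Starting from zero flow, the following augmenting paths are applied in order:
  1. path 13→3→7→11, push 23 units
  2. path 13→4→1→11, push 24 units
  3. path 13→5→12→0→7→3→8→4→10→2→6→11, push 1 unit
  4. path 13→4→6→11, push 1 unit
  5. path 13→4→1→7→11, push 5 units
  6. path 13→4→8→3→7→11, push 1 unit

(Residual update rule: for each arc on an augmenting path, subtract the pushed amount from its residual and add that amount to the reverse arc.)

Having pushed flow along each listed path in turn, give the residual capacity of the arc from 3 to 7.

Residual capacity of (3,7): 8

after path 1 (13→3→7→11, push 23): res(3,7)=8
after path 2 (13→4→1→11, push 24): res(3,7)=8
after path 3 (13→5→12→0→7→3→8→4→10→2→6→11, push 1): res(3,7)=9
after path 4 (13→4→6→11, push 1): res(3,7)=9
after path 5 (13→4→1→7→11, push 5): res(3,7)=9
after path 6 (13→4→8→3→7→11, push 1): res(3,7)=8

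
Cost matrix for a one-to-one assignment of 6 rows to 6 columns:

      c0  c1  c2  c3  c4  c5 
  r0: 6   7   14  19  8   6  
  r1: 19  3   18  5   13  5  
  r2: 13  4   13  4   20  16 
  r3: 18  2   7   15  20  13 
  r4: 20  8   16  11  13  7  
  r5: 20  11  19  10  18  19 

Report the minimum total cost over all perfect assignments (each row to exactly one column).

Minimum assignment cost: 45

one of 2 optimal assignments: row0→col0 (cost 6), row1→col1 (cost 3), row2→col3 (cost 4), row3→col2 (cost 7), row4→col5 (cost 7), row5→col4 (cost 18)
total = 6 + 3 + 4 + 7 + 7 + 18 = 45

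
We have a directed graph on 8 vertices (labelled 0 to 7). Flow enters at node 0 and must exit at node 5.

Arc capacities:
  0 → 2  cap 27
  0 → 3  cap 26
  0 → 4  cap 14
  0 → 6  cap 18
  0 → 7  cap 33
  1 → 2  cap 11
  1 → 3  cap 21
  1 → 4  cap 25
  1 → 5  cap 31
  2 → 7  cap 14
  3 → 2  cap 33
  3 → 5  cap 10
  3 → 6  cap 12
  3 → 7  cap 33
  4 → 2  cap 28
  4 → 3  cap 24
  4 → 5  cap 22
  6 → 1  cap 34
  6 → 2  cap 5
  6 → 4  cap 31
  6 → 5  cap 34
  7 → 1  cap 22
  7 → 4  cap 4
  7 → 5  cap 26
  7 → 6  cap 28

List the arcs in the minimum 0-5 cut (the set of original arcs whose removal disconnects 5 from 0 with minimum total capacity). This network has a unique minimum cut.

augment #1: 0→3→5 push 10
augment #2: 0→4→5 push 14
augment #3: 0→6→5 push 18
augment #4: 0→7→5 push 26
augment #5: 0→3→6→5 push 12
augment #6: 0→7→1→5 push 7
augment #7: 0→2→7→1→5 push 14
augment #8: 0→3→7→1→5 push 1
augment #9: 0→3→7→4→5 push 3
max flow = 105; residual-reachable set from 0 gives S-side
cut edges (S→T): {(0,3), (0,4), (0,6), (0,7), (2,7)} total cap 105

Min-cut arcs: {(0,3), (0,4), (0,6), (0,7), (2,7)} (total capacity 105)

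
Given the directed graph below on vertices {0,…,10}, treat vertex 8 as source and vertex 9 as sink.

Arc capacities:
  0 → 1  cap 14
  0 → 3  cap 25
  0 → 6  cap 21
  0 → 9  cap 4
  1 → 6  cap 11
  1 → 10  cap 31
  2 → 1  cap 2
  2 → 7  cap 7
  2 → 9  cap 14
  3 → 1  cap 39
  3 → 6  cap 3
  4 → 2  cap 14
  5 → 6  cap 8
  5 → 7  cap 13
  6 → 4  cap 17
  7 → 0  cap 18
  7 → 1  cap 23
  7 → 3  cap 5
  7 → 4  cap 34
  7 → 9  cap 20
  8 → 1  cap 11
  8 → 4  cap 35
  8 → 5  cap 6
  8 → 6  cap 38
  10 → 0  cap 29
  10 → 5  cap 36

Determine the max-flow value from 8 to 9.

Maximum flow value: 31

augment #1: 8→4→2→9 bottleneck 14, total now 14
augment #2: 8→5→7→9 bottleneck 6, total now 20
augment #3: 8→1→10→0→9 bottleneck 4, total now 24
augment #4: 8→1→10→5→7→9 bottleneck 7, total now 31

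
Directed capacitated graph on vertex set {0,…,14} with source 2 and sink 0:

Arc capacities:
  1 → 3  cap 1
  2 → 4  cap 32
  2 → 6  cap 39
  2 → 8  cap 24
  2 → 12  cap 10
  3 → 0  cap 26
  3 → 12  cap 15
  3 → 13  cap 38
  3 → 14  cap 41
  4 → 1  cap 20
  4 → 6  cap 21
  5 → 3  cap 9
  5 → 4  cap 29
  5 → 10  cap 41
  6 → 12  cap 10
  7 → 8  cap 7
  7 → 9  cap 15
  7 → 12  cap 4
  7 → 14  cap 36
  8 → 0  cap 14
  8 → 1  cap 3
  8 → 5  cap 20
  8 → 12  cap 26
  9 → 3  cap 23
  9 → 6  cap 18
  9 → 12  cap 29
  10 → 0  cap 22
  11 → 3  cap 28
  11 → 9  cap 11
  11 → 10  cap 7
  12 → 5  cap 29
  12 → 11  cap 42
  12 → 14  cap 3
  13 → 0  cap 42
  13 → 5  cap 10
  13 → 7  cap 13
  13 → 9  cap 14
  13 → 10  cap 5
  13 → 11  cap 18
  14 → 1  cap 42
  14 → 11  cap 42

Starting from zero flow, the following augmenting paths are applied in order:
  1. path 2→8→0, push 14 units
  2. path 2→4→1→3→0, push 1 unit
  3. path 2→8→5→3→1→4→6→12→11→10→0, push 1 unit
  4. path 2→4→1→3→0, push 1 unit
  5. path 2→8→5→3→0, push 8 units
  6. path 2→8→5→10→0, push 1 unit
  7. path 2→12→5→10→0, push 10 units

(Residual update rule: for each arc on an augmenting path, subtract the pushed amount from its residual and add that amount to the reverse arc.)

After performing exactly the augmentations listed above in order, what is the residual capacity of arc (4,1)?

Residual capacity of (4,1): 19

after path 1 (2→8→0, push 14): res(4,1)=20
after path 2 (2→4→1→3→0, push 1): res(4,1)=19
after path 3 (2→8→5→3→1→4→6→12→11→10→0, push 1): res(4,1)=20
after path 4 (2→4→1→3→0, push 1): res(4,1)=19
after path 5 (2→8→5→3→0, push 8): res(4,1)=19
after path 6 (2→8→5→10→0, push 1): res(4,1)=19
after path 7 (2→12→5→10→0, push 10): res(4,1)=19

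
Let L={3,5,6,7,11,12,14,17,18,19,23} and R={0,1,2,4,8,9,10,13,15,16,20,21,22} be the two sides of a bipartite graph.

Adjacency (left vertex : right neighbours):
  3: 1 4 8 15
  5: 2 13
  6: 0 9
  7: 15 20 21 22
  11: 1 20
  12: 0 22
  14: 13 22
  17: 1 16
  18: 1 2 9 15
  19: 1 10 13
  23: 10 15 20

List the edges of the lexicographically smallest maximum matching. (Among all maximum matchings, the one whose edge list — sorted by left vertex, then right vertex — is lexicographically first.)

|M| = 11 (so the lex-smallest maximum matching has 11 edges)
process left vertices in ascending order; for each, take the smallest-labelled available neighbour that still permits 11 edges overall, or leave it unmatched if none does
lex-smallest matching: {3-1, 5-2, 6-0, 7-21, 11-20, 12-22, 14-13, 17-16, 18-9, 19-10, 23-15}

Lex-smallest maximum matching: {(3,1), (5,2), (6,0), (7,21), (11,20), (12,22), (14,13), (17,16), (18,9), (19,10), (23,15)}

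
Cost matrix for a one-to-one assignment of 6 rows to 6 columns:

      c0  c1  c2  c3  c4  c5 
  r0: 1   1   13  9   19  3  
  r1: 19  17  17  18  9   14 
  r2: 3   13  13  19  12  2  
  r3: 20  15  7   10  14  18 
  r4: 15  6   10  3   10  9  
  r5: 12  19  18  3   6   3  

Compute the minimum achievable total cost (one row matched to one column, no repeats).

Minimum assignment cost: 26

optimal assignment: row0→col1 (cost 1), row1→col4 (cost 9), row2→col0 (cost 3), row3→col2 (cost 7), row4→col3 (cost 3), row5→col5 (cost 3)
total = 1 + 9 + 3 + 7 + 3 + 3 = 26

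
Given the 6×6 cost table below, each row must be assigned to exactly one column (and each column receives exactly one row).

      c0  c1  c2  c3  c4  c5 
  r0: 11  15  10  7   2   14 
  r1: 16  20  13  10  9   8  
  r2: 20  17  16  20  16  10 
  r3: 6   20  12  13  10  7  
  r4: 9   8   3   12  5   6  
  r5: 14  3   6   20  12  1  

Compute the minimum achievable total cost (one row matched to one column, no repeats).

Minimum assignment cost: 34

optimal assignment: row0→col4 (cost 2), row1→col3 (cost 10), row2→col5 (cost 10), row3→col0 (cost 6), row4→col2 (cost 3), row5→col1 (cost 3)
total = 2 + 10 + 10 + 6 + 3 + 3 = 34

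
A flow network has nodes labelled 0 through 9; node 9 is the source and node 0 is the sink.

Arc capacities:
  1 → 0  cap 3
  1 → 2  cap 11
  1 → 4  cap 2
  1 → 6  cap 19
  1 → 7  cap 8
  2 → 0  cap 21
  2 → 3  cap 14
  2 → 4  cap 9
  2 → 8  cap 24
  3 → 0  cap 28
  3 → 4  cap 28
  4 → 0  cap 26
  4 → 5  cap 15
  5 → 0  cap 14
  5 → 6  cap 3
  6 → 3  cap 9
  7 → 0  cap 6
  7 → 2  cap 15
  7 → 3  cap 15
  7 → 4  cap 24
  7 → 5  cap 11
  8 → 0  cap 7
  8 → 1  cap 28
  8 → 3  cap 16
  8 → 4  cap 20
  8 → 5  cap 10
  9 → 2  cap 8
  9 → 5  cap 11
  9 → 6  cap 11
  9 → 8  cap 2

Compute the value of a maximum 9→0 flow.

Maximum flow value: 30

augment #1: 9→2→0 bottleneck 8, total now 8
augment #2: 9→5→0 bottleneck 11, total now 19
augment #3: 9→8→0 bottleneck 2, total now 21
augment #4: 9→6→3→0 bottleneck 9, total now 30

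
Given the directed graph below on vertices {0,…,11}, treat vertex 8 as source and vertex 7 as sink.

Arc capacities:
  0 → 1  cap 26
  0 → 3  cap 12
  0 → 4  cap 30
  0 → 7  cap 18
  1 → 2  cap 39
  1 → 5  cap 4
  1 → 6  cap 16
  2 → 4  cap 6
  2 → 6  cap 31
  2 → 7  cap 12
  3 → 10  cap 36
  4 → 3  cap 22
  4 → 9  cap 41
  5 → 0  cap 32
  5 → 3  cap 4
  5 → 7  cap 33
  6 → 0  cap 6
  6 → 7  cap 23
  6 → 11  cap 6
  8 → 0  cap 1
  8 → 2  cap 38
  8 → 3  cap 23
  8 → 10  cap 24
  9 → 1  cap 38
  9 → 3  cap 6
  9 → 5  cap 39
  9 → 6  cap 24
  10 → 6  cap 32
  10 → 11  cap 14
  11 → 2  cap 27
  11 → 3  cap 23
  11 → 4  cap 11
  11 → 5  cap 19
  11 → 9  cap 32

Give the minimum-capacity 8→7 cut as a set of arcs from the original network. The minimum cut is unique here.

Min-cut arcs: {(2,4), (2,7), (6,0), (6,7), (6,11), (8,0), (10,11)} (total capacity 68)

augment #1: 8→0→7 push 1
augment #2: 8→2→7 push 12
augment #3: 8→2→6→7 push 23
augment #4: 8→2→6→0→7 push 3
augment #5: 8→10→6→0→7 push 3
augment #6: 8→10→11→5→7 push 14
augment #7: 8→10→6→11→5→7 push 5
augment #8: 8→10→6→11→9→5→7 push 1
augment #9: 8→10→6→2→4→9→5→7 push 1
augment #10: 8→3→10→6→2→4→9→5→7 push 5
max flow = 68; residual-reachable set from 8 gives S-side
cut edges (S→T): {(2,4), (2,7), (6,0), (6,7), (6,11), (8,0), (10,11)} total cap 68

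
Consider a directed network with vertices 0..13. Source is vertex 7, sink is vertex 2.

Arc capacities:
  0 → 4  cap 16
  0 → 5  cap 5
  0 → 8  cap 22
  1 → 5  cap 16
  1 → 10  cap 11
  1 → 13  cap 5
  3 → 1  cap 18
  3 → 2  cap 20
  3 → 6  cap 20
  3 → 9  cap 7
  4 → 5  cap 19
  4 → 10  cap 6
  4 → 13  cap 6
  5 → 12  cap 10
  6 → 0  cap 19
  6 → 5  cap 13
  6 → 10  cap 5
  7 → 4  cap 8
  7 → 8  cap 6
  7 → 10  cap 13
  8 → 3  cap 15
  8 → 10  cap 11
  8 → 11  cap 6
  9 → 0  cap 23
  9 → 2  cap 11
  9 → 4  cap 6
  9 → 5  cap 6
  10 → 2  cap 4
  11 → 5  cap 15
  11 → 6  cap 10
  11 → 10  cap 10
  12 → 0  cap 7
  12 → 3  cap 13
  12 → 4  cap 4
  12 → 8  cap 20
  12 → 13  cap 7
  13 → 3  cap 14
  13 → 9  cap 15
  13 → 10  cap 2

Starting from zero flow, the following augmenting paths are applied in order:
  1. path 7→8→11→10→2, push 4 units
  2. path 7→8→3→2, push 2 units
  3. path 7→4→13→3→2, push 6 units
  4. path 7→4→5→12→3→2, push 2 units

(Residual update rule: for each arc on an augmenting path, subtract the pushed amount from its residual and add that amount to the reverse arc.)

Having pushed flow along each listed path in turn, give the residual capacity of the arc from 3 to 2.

Residual capacity of (3,2): 10

after path 1 (7→8→11→10→2, push 4): res(3,2)=20
after path 2 (7→8→3→2, push 2): res(3,2)=18
after path 3 (7→4→13→3→2, push 6): res(3,2)=12
after path 4 (7→4→5→12→3→2, push 2): res(3,2)=10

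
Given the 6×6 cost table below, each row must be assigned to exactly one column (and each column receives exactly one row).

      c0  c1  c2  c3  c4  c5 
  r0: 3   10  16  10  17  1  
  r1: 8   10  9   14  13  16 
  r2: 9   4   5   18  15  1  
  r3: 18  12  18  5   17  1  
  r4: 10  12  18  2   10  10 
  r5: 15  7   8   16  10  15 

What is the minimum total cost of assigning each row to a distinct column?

Minimum assignment cost: 29

optimal assignment: row0→col0 (cost 3), row1→col2 (cost 9), row2→col1 (cost 4), row3→col5 (cost 1), row4→col3 (cost 2), row5→col4 (cost 10)
total = 3 + 9 + 4 + 1 + 2 + 10 = 29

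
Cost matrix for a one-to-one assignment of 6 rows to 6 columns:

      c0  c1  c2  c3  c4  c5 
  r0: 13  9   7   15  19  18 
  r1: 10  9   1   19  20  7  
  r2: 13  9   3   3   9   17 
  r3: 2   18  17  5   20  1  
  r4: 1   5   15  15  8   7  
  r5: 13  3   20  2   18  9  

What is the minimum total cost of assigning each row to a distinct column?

Minimum assignment cost: 23

optimal assignment: row0→col1 (cost 9), row1→col2 (cost 1), row2→col4 (cost 9), row3→col5 (cost 1), row4→col0 (cost 1), row5→col3 (cost 2)
total = 9 + 1 + 9 + 1 + 1 + 2 = 23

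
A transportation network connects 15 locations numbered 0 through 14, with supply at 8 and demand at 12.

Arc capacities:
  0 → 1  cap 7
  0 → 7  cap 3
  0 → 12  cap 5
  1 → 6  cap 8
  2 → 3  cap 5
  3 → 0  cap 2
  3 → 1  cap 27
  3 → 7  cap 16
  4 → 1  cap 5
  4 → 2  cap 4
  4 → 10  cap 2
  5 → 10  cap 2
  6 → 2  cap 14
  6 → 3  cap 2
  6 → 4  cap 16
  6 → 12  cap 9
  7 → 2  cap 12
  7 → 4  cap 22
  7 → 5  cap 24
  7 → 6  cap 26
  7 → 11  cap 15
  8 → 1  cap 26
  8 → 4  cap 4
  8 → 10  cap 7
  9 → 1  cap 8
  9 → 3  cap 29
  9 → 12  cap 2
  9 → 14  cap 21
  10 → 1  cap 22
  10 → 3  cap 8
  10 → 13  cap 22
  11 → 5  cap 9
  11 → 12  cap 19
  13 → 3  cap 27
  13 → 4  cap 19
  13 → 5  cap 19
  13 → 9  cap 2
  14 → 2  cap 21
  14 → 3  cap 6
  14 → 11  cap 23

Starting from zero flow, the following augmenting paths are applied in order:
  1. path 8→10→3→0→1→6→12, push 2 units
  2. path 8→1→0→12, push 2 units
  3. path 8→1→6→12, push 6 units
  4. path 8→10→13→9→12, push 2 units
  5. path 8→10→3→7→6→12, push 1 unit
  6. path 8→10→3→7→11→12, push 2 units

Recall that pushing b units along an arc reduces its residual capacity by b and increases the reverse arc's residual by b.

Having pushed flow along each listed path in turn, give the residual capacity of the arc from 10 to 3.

after path 1 (8→10→3→0→1→6→12, push 2): res(10,3)=6
after path 2 (8→1→0→12, push 2): res(10,3)=6
after path 3 (8→1→6→12, push 6): res(10,3)=6
after path 4 (8→10→13→9→12, push 2): res(10,3)=6
after path 5 (8→10→3→7→6→12, push 1): res(10,3)=5
after path 6 (8→10→3→7→11→12, push 2): res(10,3)=3

Residual capacity of (10,3): 3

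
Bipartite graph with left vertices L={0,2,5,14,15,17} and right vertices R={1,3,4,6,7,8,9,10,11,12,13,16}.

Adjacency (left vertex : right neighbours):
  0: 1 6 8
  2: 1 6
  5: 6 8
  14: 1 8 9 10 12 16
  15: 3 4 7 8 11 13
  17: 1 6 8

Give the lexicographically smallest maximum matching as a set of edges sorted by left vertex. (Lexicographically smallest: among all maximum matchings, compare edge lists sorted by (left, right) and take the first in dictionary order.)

|M| = 5 (so the lex-smallest maximum matching has 5 edges)
process left vertices in ascending order; for each, take the smallest-labelled available neighbour that still permits 5 edges overall, or leave it unmatched if none does
lex-smallest matching: {0-1, 2-6, 5-8, 14-9, 15-3}

Lex-smallest maximum matching: {(0,1), (2,6), (5,8), (14,9), (15,3)}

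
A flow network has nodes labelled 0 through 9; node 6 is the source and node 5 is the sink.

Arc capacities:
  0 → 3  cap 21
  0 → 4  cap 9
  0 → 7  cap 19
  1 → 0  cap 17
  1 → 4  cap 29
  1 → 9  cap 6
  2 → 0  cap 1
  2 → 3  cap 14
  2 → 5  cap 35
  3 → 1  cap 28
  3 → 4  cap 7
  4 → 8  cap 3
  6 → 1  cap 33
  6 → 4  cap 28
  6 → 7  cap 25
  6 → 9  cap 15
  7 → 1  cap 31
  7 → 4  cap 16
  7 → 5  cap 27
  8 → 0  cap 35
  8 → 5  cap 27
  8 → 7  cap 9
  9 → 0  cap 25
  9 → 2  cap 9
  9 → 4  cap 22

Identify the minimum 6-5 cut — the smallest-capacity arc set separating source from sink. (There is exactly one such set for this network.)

Min-cut arcs: {(4,8), (7,5), (9,2)} (total capacity 39)

augment #1: 6→7→5 push 25
augment #2: 6→4→8→5 push 3
augment #3: 6→9→2→5 push 9
augment #4: 6→1→0→7→5 push 2
max flow = 39; residual-reachable set from 6 gives S-side
cut edges (S→T): {(4,8), (7,5), (9,2)} total cap 39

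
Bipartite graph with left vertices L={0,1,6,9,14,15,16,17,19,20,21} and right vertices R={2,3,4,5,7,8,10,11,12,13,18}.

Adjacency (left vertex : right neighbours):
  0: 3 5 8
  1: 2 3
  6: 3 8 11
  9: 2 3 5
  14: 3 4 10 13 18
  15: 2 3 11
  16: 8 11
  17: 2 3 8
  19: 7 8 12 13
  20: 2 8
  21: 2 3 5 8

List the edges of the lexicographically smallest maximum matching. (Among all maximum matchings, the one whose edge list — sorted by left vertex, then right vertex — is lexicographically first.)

|M| = 7 (so the lex-smallest maximum matching has 7 edges)
process left vertices in ascending order; for each, take the smallest-labelled available neighbour that still permits 7 edges overall, or leave it unmatched if none does
lex-smallest matching: {0-3, 1-2, 6-8, 9-5, 14-4, 15-11, 19-7}

Lex-smallest maximum matching: {(0,3), (1,2), (6,8), (9,5), (14,4), (15,11), (19,7)}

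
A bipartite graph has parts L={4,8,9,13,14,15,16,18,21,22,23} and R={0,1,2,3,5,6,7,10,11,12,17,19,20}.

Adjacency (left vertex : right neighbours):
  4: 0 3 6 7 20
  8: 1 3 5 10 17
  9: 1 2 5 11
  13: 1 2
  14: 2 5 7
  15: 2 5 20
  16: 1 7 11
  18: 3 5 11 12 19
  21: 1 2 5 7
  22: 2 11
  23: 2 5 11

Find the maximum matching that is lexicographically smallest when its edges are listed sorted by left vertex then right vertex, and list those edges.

Lex-smallest maximum matching: {(4,0), (8,3), (9,1), (13,2), (14,5), (15,20), (16,7), (18,12), (22,11)}

|M| = 9 (so the lex-smallest maximum matching has 9 edges)
process left vertices in ascending order; for each, take the smallest-labelled available neighbour that still permits 9 edges overall, or leave it unmatched if none does
lex-smallest matching: {4-0, 8-3, 9-1, 13-2, 14-5, 15-20, 16-7, 18-12, 22-11}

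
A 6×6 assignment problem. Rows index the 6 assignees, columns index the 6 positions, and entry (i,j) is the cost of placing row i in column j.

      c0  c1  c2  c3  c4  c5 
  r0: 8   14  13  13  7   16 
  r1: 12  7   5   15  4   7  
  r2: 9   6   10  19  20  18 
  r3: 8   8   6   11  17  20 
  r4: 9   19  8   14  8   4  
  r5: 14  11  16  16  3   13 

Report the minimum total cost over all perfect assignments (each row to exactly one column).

optimal assignment: row0→col0 (cost 8), row1→col2 (cost 5), row2→col1 (cost 6), row3→col3 (cost 11), row4→col5 (cost 4), row5→col4 (cost 3)
total = 8 + 5 + 6 + 11 + 4 + 3 = 37

Minimum assignment cost: 37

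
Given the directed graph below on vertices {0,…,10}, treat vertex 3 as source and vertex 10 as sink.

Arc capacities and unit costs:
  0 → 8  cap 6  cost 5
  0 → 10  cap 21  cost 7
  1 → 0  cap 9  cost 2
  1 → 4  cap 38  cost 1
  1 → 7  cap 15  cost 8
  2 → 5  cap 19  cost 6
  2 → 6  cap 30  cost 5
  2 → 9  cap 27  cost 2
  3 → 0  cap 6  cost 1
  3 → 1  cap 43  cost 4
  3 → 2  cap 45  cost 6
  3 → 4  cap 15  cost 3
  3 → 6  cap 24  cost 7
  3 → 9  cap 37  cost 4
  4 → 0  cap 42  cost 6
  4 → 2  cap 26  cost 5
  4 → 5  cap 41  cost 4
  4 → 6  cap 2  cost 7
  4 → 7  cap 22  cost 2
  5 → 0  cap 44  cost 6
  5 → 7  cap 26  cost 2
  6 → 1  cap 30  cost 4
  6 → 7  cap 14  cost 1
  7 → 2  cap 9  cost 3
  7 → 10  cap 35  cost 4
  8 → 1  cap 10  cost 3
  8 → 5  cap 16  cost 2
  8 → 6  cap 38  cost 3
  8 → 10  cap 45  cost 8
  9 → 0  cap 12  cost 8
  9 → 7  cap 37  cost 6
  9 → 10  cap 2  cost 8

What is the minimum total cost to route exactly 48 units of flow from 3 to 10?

Minimum cost for 48 units: 505

shortest-cost path #1: 3→0→10 push 6 @ unit cost 8 (adds 48)
shortest-cost path #2: 3→4→7→10 push 15 @ unit cost 9 (adds 135)
shortest-cost path #3: 3→1→4→7→10 push 7 @ unit cost 11 (adds 77)
shortest-cost path #4: 3→6→7→10 push 13 @ unit cost 12 (adds 156)
shortest-cost path #5: 3→9→10 push 2 @ unit cost 12 (adds 24)
shortest-cost path #6: 3→1→0→10 push 5 @ unit cost 13 (adds 65)
total cost = 505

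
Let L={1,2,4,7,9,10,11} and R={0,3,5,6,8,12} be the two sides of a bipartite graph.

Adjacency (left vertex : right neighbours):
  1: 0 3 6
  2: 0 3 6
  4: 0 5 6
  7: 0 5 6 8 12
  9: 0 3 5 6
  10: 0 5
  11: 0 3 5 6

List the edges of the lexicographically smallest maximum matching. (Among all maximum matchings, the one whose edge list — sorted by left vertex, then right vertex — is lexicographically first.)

|M| = 5 (so the lex-smallest maximum matching has 5 edges)
process left vertices in ascending order; for each, take the smallest-labelled available neighbour that still permits 5 edges overall, or leave it unmatched if none does
lex-smallest matching: {1-0, 2-3, 4-5, 7-8, 9-6}

Lex-smallest maximum matching: {(1,0), (2,3), (4,5), (7,8), (9,6)}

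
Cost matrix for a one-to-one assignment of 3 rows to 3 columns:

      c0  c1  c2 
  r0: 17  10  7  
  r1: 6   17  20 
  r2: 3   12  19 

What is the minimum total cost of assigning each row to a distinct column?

optimal assignment: row0→col2 (cost 7), row1→col0 (cost 6), row2→col1 (cost 12)
total = 7 + 6 + 12 = 25

Minimum assignment cost: 25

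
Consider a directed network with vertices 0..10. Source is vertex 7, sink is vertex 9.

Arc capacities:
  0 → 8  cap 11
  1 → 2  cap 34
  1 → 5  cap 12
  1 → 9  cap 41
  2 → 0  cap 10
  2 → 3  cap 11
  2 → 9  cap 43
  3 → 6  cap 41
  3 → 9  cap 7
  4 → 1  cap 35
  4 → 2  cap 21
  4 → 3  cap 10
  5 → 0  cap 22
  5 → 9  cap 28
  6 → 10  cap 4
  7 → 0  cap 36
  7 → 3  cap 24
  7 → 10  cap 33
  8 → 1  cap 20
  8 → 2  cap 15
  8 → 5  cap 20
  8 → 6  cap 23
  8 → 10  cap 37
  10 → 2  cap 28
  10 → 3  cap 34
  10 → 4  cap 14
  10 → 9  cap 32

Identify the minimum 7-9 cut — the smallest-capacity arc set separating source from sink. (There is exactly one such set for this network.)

augment #1: 7→3→9 push 7
augment #2: 7→10→9 push 32
augment #3: 7→10→2→9 push 1
augment #4: 7→0→8→1→9 push 11
augment #5: 7→3→6→10→2→9 push 4
max flow = 55; residual-reachable set from 7 gives S-side
cut edges (S→T): {(0,8), (3,9), (6,10), (7,10)} total cap 55

Min-cut arcs: {(0,8), (3,9), (6,10), (7,10)} (total capacity 55)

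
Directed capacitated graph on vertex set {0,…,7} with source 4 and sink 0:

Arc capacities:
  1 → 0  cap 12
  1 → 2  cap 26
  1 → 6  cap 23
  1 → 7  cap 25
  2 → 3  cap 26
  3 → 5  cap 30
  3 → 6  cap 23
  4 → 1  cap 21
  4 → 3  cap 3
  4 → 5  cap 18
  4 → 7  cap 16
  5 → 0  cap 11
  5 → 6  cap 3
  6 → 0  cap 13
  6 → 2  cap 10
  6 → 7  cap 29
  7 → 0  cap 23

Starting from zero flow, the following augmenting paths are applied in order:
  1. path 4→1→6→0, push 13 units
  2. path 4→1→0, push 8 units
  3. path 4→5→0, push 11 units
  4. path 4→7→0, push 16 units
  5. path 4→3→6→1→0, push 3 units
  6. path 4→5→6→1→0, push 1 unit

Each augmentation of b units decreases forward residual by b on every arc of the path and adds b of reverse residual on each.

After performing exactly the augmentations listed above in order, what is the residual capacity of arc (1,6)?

Residual capacity of (1,6): 14

after path 1 (4→1→6→0, push 13): res(1,6)=10
after path 2 (4→1→0, push 8): res(1,6)=10
after path 3 (4→5→0, push 11): res(1,6)=10
after path 4 (4→7→0, push 16): res(1,6)=10
after path 5 (4→3→6→1→0, push 3): res(1,6)=13
after path 6 (4→5→6→1→0, push 1): res(1,6)=14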